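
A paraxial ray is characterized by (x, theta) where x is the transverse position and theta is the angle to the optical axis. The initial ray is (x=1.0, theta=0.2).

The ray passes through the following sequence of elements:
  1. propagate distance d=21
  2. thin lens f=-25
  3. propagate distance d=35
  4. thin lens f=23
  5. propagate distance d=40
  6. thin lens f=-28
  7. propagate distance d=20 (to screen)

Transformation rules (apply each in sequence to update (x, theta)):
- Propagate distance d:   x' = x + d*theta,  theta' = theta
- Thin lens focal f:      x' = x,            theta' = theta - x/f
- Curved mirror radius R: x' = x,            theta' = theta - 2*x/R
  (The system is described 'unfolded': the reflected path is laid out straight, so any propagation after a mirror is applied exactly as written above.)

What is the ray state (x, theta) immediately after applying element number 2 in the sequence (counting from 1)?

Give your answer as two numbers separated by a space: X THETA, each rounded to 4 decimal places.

Initial: x=1.0000 theta=0.2000
After 1 (propagate distance d=21): x=5.2000 theta=0.2000
After 2 (thin lens f=-25): x=5.2000 theta=0.4080
Rounded to 4 decimal places: x = 5.2000, theta = 0.4080

Answer: 5.2000 0.4080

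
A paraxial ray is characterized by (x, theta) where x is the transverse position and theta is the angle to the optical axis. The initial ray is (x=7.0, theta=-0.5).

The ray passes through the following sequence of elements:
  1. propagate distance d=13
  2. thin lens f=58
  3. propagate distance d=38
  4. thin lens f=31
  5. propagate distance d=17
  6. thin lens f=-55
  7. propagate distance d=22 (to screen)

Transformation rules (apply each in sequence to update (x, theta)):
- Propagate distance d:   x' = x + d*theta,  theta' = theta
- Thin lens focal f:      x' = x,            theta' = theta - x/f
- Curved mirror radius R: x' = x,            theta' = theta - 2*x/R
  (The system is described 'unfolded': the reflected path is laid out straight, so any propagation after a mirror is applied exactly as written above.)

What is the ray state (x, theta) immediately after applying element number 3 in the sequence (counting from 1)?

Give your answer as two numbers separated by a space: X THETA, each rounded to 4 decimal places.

Answer: -18.8276 -0.5086

Derivation:
Initial: x=7.0000 theta=-0.5000
After 1 (propagate distance d=13): x=0.5000 theta=-0.5000
After 2 (thin lens f=58): x=0.5000 theta=-59/116 (≈-0.5086)
After 3 (propagate distance d=38): x=-546/29 (≈-18.8276) theta=-59/116 (≈-0.5086)
Rounded to 4 decimal places: x = -18.8276, theta = -0.5086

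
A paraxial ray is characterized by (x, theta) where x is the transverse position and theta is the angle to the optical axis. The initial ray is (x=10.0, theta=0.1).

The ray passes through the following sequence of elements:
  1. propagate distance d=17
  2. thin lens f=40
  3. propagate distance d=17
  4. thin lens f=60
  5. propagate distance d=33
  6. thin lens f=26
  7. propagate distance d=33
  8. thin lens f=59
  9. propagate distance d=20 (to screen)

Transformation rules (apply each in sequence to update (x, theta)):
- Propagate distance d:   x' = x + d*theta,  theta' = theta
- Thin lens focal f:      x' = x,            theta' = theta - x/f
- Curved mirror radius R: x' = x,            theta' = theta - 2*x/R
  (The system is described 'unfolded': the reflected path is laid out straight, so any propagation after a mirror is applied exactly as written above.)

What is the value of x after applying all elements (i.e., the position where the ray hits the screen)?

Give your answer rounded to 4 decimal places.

Answer: -11.4972

Derivation:
Initial: x=10.0000 theta=0.1000
After 1 (propagate distance d=17): x=11.7000 theta=0.1000
After 2 (thin lens f=40): x=11.7000 theta=-0.1925
After 3 (propagate distance d=17): x=8.4275 theta=-0.1925
After 4 (thin lens f=60): x=8.4275 theta=-7991/24000 (≈-0.3330)
After 5 (propagate distance d=33): x=-20481/8000 (≈-2.5601) theta=-7991/24000 (≈-0.3330)
After 6 (thin lens f=26): x=-20481/8000 (≈-2.5601) theta=-146323/624000 (≈-0.2345)
After 7 (propagate distance d=33): x=-2142059/208000 (≈-10.2984) theta=-146323/624000 (≈-0.2345)
After 8 (thin lens f=59): x=-2142059/208000 (≈-10.2984) theta=-1061/17700 (≈-0.0599)
After 9 (propagate distance d=20 (to screen)): x=-423282043/36816000 (≈-11.4972) theta=-1061/17700 (≈-0.0599)
Rounded to 4 decimal places: x = -11.4972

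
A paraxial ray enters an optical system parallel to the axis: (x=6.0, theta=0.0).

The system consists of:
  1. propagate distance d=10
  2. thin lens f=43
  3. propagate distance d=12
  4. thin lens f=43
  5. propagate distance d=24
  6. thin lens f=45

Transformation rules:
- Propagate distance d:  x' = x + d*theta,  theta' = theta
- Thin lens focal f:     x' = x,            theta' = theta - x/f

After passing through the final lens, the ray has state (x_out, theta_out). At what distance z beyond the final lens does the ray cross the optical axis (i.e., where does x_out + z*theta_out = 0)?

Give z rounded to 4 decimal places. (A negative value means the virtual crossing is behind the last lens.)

Answer: -6.9051

Derivation:
Initial: x=6.0000 theta=0.0000
After 1 (propagate distance d=10): x=6.0000 theta=0.0000
After 2 (thin lens f=43): x=6.0000 theta=-6/43 (≈-0.1395)
After 3 (propagate distance d=12): x=186/43 (≈4.3256) theta=-6/43 (≈-0.1395)
After 4 (thin lens f=43): x=186/43 (≈4.3256) theta=-444/1849 (≈-0.2401)
After 5 (propagate distance d=24): x=-2658/1849 (≈-1.4375) theta=-444/1849 (≈-0.2401)
After 6 (thin lens f=45): x=-2658/1849 (≈-1.4375) theta=-5774/27735 (≈-0.2082)
z_focus = -x_out/theta_out = -(-2658/1849)/(-5774/27735) = -19935/2887 ≈ -6.9051
Rounded to 4 decimal places: z = -6.9051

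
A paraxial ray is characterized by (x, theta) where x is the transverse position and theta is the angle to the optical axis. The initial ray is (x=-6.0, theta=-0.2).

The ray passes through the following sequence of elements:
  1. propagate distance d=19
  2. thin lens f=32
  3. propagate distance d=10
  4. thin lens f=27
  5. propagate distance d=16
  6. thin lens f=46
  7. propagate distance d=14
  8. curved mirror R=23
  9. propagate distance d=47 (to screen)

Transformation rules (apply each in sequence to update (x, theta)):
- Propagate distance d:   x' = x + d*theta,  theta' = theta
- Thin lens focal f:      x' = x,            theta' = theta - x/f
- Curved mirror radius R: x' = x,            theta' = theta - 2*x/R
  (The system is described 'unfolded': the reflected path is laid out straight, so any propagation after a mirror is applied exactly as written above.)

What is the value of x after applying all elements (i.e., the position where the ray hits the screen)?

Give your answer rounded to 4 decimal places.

Initial: x=-6.0000 theta=-0.2000
After 1 (propagate distance d=19): x=-9.8000 theta=-0.2000
After 2 (thin lens f=32): x=-9.8000 theta=17/160 (≈0.1063)
After 3 (propagate distance d=10): x=-8.7375 theta=17/160 (≈0.1063)
After 4 (thin lens f=27): x=-8.7375 theta=619/1440 (≈0.4299)
After 5 (propagate distance d=16): x=-1339/720 (≈-1.8597) theta=619/1440 (≈0.4299)
After 6 (thin lens f=46): x=-1339/720 (≈-1.8597) theta=649/1380 (≈0.4703)
After 7 (propagate distance d=14): x=15647/3312 (≈4.7243) theta=649/1380 (≈0.4703)
After 8 (curved mirror R=23): x=15647/3312 (≈4.7243) theta=11327/190440 (≈0.0595)
After 9 (propagate distance d=47 (to screen)): x=2864143/380880 (≈7.5198) theta=11327/190440 (≈0.0595)
Rounded to 4 decimal places: x = 7.5198

Answer: 7.5198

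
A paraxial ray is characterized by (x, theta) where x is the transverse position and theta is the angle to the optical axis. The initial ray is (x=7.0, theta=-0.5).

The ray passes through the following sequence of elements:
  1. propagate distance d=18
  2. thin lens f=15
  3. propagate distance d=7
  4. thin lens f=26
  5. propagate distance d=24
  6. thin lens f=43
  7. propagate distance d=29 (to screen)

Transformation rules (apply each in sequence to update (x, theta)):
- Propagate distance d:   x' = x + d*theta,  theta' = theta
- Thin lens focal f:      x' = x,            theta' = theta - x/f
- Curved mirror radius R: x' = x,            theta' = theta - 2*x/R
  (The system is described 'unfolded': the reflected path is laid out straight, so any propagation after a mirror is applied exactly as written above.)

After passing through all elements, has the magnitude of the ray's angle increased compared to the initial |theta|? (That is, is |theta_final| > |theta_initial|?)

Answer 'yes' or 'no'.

Initial: x=7.0000 theta=-0.5000
After 1 (propagate distance d=18): x=-2.0000 theta=-0.5000
After 2 (thin lens f=15): x=-2.0000 theta=-11/30 (≈-0.3667)
After 3 (propagate distance d=7): x=-137/30 (≈-4.5667) theta=-11/30 (≈-0.3667)
After 4 (thin lens f=26): x=-137/30 (≈-4.5667) theta=-149/780 (≈-0.1910)
After 5 (propagate distance d=24): x=-3569/390 (≈-9.1513) theta=-149/780 (≈-0.1910)
After 6 (thin lens f=43): x=-3569/390 (≈-9.1513) theta=17/780 (≈0.0218)
After 7 (propagate distance d=29 (to screen)): x=-443/52 (≈-8.5192) theta=17/780 (≈0.0218)
|theta_initial|=0.5000 |theta_final|=17/780 (≈0.0218) -> not increased

Answer: no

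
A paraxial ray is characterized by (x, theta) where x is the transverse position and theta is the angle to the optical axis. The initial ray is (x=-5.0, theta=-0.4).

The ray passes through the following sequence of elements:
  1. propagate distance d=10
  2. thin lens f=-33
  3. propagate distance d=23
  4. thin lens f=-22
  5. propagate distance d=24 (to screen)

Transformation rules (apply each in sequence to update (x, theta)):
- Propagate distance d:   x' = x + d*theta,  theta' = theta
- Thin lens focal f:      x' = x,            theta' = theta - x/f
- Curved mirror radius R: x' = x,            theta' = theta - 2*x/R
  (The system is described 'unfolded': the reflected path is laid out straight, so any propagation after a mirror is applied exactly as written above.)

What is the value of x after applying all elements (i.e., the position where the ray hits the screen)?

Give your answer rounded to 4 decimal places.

Answer: -67.3157

Derivation:
Initial: x=-5.0000 theta=-0.4000
After 1 (propagate distance d=10): x=-9.0000 theta=-0.4000
After 2 (thin lens f=-33): x=-9.0000 theta=-37/55 (≈-0.6727)
After 3 (propagate distance d=23): x=-1346/55 (≈-24.4727) theta=-37/55 (≈-0.6727)
After 4 (thin lens f=-22): x=-1346/55 (≈-24.4727) theta=-216/121 (≈-1.7851)
After 5 (propagate distance d=24 (to screen)): x=-40726/605 (≈-67.3157) theta=-216/121 (≈-1.7851)
Rounded to 4 decimal places: x = -67.3157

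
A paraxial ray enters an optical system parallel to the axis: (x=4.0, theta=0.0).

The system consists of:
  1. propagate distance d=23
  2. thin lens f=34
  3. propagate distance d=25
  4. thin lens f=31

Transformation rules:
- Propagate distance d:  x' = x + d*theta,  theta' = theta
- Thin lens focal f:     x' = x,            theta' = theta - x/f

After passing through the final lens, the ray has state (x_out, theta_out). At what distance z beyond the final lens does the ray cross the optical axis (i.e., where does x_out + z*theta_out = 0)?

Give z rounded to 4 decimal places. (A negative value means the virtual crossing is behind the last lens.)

Answer: 6.9750

Derivation:
Initial: x=4.0000 theta=0.0000
After 1 (propagate distance d=23): x=4.0000 theta=0.0000
After 2 (thin lens f=34): x=4.0000 theta=-2/17 (≈-0.1176)
After 3 (propagate distance d=25): x=18/17 (≈1.0588) theta=-2/17 (≈-0.1176)
After 4 (thin lens f=31): x=18/17 (≈1.0588) theta=-80/527 (≈-0.1518)
z_focus = -x_out/theta_out = -(18/17)/(-80/527) = 6.9750
Rounded to 4 decimal places: z = 6.9750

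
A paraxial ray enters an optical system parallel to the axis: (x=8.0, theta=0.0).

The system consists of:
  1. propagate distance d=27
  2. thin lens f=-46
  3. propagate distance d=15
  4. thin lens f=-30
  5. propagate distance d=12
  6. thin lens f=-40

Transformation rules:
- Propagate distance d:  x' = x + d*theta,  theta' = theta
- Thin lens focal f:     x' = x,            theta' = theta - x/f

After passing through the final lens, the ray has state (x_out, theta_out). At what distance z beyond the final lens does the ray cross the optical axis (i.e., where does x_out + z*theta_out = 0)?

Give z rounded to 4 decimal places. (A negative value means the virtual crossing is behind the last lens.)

Initial: x=8.0000 theta=0.0000
After 1 (propagate distance d=27): x=8.0000 theta=0.0000
After 2 (thin lens f=-46): x=8.0000 theta=4/23 (≈0.1739)
After 3 (propagate distance d=15): x=244/23 (≈10.6087) theta=4/23 (≈0.1739)
After 4 (thin lens f=-30): x=244/23 (≈10.6087) theta=182/345 (≈0.5275)
After 5 (propagate distance d=12): x=1948/115 (≈16.9391) theta=182/345 (≈0.5275)
After 6 (thin lens f=-40): x=1948/115 (≈16.9391) theta=3281/3450 (≈0.9510)
z_focus = -x_out/theta_out = -(1948/115)/(3281/3450) = -58440/3281 ≈ -17.8116
Rounded to 4 decimal places: z = -17.8116

Answer: -17.8116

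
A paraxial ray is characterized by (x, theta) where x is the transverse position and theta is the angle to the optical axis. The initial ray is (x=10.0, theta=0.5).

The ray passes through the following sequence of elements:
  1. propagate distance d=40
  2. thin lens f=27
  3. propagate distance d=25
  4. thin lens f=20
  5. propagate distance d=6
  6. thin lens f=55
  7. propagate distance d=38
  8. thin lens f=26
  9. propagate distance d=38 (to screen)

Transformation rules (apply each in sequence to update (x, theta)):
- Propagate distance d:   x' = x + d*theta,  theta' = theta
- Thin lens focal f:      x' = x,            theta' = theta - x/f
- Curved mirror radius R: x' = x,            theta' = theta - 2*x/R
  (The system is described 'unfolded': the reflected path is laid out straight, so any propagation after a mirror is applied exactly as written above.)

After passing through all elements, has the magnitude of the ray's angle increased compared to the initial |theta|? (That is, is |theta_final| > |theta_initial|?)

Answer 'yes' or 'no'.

Answer: no

Derivation:
Initial: x=10.0000 theta=0.5000
After 1 (propagate distance d=40): x=30.0000 theta=0.5000
After 2 (thin lens f=27): x=30.0000 theta=-11/18 (≈-0.6111)
After 3 (propagate distance d=25): x=265/18 (≈14.7222) theta=-11/18 (≈-0.6111)
After 4 (thin lens f=20): x=265/18 (≈14.7222) theta=-97/72 (≈-1.3472)
After 5 (propagate distance d=6): x=239/36 (≈6.6389) theta=-97/72 (≈-1.3472)
After 6 (thin lens f=55): x=239/36 (≈6.6389) theta=-5813/3960 (≈-1.4679)
After 7 (propagate distance d=38): x=-16217/330 (≈-49.1424) theta=-5813/3960 (≈-1.4679)
After 8 (thin lens f=26): x=-16217/330 (≈-49.1424) theta=21733/51480 (≈0.4222)
After 9 (propagate distance d=38 (to screen)): x=-851999/25740 (≈-33.1002) theta=21733/51480 (≈0.4222)
|theta_initial|=0.5000 |theta_final|=21733/51480 (≈0.4222) -> not increased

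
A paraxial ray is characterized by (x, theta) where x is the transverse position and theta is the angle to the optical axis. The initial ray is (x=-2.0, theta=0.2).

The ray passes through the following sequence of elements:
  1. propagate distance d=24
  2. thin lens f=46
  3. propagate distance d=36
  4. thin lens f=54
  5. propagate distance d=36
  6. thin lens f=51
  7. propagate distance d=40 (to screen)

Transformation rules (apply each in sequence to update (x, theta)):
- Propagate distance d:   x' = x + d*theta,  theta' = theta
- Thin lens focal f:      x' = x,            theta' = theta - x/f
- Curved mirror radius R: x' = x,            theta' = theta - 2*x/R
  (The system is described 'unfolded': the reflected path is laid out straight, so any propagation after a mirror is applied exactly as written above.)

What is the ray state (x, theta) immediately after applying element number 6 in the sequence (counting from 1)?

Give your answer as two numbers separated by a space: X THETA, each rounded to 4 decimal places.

Initial: x=-2.0000 theta=0.2000
After 1 (propagate distance d=24): x=2.8000 theta=0.2000
After 2 (thin lens f=46): x=2.8000 theta=16/115 (≈0.1391)
After 3 (propagate distance d=36): x=898/115 (≈7.8087) theta=16/115 (≈0.1391)
After 4 (thin lens f=54): x=898/115 (≈7.8087) theta=-17/3105 (≈-0.0055)
After 5 (propagate distance d=36): x=2626/345 (≈7.6116) theta=-17/3105 (≈-0.0055)
After 6 (thin lens f=51): x=2626/345 (≈7.6116) theta=-8167/52785 (≈-0.1547)
Rounded to 4 decimal places: x = 7.6116, theta = -0.1547

Answer: 7.6116 -0.1547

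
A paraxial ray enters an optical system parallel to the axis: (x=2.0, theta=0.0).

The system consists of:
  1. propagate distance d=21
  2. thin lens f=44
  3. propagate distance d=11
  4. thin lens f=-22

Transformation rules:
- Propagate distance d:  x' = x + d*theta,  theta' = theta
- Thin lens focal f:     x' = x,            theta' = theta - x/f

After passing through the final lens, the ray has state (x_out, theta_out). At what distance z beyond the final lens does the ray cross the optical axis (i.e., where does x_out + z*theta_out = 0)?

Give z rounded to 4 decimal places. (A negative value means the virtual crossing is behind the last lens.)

Answer: -66.0000

Derivation:
Initial: x=2.0000 theta=0.0000
After 1 (propagate distance d=21): x=2.0000 theta=0.0000
After 2 (thin lens f=44): x=2.0000 theta=-1/22 (≈-0.0455)
After 3 (propagate distance d=11): x=1.5000 theta=-1/22 (≈-0.0455)
After 4 (thin lens f=-22): x=1.5000 theta=1/44 (≈0.0227)
z_focus = -x_out/theta_out = -(1.5000)/(1/44) = -66.0000
Rounded to 4 decimal places: z = -66.0000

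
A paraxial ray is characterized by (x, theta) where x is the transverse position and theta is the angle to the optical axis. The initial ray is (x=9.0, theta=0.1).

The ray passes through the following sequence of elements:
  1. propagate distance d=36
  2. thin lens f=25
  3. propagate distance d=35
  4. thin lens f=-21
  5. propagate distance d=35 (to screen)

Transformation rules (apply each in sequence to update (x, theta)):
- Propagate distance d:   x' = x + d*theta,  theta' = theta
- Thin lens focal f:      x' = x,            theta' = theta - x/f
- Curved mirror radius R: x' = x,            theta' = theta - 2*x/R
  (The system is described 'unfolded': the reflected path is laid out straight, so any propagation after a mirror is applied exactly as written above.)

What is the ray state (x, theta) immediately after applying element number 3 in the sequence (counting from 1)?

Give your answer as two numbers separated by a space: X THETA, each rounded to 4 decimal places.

Initial: x=9.0000 theta=0.1000
After 1 (propagate distance d=36): x=12.6000 theta=0.1000
After 2 (thin lens f=25): x=12.6000 theta=-0.4040
After 3 (propagate distance d=35): x=-1.5400 theta=-0.4040
Rounded to 4 decimal places: x = -1.5400, theta = -0.4040

Answer: -1.5400 -0.4040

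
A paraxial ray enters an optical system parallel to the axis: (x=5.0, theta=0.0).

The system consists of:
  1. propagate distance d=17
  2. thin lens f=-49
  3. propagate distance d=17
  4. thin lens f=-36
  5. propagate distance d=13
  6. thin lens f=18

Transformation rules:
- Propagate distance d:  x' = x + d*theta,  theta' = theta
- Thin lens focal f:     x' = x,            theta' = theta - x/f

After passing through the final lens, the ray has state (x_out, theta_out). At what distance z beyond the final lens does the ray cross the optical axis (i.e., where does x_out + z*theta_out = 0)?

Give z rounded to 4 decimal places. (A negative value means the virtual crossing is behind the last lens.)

Answer: 35.7106

Derivation:
Initial: x=5.0000 theta=0.0000
After 1 (propagate distance d=17): x=5.0000 theta=0.0000
After 2 (thin lens f=-49): x=5.0000 theta=5/49 (≈0.1020)
After 3 (propagate distance d=17): x=330/49 (≈6.7347) theta=5/49 (≈0.1020)
After 4 (thin lens f=-36): x=330/49 (≈6.7347) theta=85/294 (≈0.2891)
After 5 (propagate distance d=13): x=3085/294 (≈10.4932) theta=85/294 (≈0.2891)
After 6 (thin lens f=18): x=3085/294 (≈10.4932) theta=-1555/5292 (≈-0.2938)
z_focus = -x_out/theta_out = -(3085/294)/(-1555/5292) = 11106/311 ≈ 35.7106
Rounded to 4 decimal places: z = 35.7106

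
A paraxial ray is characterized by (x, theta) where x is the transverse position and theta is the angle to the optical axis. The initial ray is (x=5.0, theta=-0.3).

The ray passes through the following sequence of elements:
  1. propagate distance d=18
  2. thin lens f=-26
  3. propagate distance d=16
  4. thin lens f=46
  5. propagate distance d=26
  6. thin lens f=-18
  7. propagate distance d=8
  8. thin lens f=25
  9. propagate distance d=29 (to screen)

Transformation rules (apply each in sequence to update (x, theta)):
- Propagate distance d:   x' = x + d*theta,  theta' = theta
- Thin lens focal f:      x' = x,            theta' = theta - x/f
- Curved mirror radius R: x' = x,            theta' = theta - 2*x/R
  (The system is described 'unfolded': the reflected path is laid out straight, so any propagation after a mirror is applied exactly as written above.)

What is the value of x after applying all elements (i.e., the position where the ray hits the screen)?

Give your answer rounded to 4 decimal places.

Initial: x=5.0000 theta=-0.3000
After 1 (propagate distance d=18): x=-0.4000 theta=-0.3000
After 2 (thin lens f=-26): x=-0.4000 theta=-41/130 (≈-0.3154)
After 3 (propagate distance d=16): x=-354/65 (≈-5.4462) theta=-41/130 (≈-0.3154)
After 4 (thin lens f=46): x=-354/65 (≈-5.4462) theta=-589/2990 (≈-0.1970)
After 5 (propagate distance d=26): x=-15799/1495 (≈-10.5679) theta=-589/2990 (≈-0.1970)
After 6 (thin lens f=-18): x=-15799/1495 (≈-10.5679) theta=-2110/2691 (≈-0.7841)
After 7 (propagate distance d=8): x=-226591/13455 (≈-16.8407) theta=-2110/2691 (≈-0.7841)
After 8 (thin lens f=25): x=-226591/13455 (≈-16.8407) theta=-37159/336375 (≈-0.1105)
After 9 (propagate distance d=29 (to screen)): x=-749154/37375 (≈-20.0443) theta=-37159/336375 (≈-0.1105)
Rounded to 4 decimal places: x = -20.0443

Answer: -20.0443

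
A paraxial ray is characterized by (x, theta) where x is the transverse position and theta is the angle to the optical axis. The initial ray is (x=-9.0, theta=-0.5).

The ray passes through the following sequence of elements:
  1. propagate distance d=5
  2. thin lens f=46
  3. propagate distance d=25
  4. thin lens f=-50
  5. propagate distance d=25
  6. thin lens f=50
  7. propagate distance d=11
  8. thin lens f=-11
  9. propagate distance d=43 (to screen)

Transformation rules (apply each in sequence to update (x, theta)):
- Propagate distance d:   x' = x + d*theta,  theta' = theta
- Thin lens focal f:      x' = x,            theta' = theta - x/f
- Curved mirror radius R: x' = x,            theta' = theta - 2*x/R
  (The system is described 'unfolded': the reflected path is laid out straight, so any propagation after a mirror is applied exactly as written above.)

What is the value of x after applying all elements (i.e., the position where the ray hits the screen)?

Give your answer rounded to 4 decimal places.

Initial: x=-9.0000 theta=-0.5000
After 1 (propagate distance d=5): x=-11.5000 theta=-0.5000
After 2 (thin lens f=46): x=-11.5000 theta=-0.2500
After 3 (propagate distance d=25): x=-17.7500 theta=-0.2500
After 4 (thin lens f=-50): x=-17.7500 theta=-0.6050
After 5 (propagate distance d=25): x=-32.8750 theta=-0.6050
After 6 (thin lens f=50): x=-32.8750 theta=0.0525
After 7 (propagate distance d=11): x=-32.2975 theta=0.0525
After 8 (thin lens f=-11): x=-32.2975 theta=-793/275 (≈-2.8836)
After 9 (propagate distance d=43 (to screen)): x=-687693/4400 (≈-156.2939) theta=-793/275 (≈-2.8836)
Rounded to 4 decimal places: x = -156.2939

Answer: -156.2939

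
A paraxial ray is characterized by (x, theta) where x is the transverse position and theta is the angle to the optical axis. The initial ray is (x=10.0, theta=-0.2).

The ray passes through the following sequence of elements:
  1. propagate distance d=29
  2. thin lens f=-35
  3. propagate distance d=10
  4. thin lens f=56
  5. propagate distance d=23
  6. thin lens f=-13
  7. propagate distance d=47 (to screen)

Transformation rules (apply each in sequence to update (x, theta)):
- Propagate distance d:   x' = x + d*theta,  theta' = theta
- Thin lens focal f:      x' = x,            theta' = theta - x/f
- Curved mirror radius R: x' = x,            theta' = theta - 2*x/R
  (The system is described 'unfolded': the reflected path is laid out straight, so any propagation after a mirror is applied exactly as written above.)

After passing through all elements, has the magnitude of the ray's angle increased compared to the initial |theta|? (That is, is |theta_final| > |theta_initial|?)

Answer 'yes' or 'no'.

Initial: x=10.0000 theta=-0.2000
After 1 (propagate distance d=29): x=4.2000 theta=-0.2000
After 2 (thin lens f=-35): x=4.2000 theta=-0.0800
After 3 (propagate distance d=10): x=3.4000 theta=-0.0800
After 4 (thin lens f=56): x=3.4000 theta=-197/1400 (≈-0.1407)
After 5 (propagate distance d=23): x=229/1400 (≈0.1636) theta=-197/1400 (≈-0.1407)
After 6 (thin lens f=-13): x=229/1400 (≈0.1636) theta=-583/4550 (≈-0.1281)
After 7 (propagate distance d=47 (to screen)): x=-106627/18200 (≈-5.8586) theta=-583/4550 (≈-0.1281)
|theta_initial|=0.2000 |theta_final|=583/4550 (≈0.1281) -> not increased

Answer: no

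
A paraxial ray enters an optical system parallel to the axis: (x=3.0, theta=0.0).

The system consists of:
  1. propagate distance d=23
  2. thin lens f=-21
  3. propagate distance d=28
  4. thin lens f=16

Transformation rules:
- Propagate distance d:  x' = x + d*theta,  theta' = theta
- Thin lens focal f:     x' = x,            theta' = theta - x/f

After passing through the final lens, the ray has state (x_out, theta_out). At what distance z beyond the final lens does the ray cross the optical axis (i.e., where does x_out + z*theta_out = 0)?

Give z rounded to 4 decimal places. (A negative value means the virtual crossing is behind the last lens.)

Initial: x=3.0000 theta=0.0000
After 1 (propagate distance d=23): x=3.0000 theta=0.0000
After 2 (thin lens f=-21): x=3.0000 theta=1/7 (≈0.1429)
After 3 (propagate distance d=28): x=7.0000 theta=1/7 (≈0.1429)
After 4 (thin lens f=16): x=7.0000 theta=-33/112 (≈-0.2946)
z_focus = -x_out/theta_out = -(7.0000)/(-33/112) = 784/33 ≈ 23.7576
Rounded to 4 decimal places: z = 23.7576

Answer: 23.7576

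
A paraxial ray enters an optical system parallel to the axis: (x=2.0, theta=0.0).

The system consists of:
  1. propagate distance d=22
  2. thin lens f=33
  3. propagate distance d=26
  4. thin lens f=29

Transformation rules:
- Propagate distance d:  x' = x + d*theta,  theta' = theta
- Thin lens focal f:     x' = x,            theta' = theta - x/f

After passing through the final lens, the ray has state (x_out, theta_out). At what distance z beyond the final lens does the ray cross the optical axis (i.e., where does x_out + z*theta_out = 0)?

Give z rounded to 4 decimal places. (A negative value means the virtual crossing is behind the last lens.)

Answer: 5.6389

Derivation:
Initial: x=2.0000 theta=0.0000
After 1 (propagate distance d=22): x=2.0000 theta=0.0000
After 2 (thin lens f=33): x=2.0000 theta=-2/33 (≈-0.0606)
After 3 (propagate distance d=26): x=14/33 (≈0.4242) theta=-2/33 (≈-0.0606)
After 4 (thin lens f=29): x=14/33 (≈0.4242) theta=-24/319 (≈-0.0752)
z_focus = -x_out/theta_out = -(14/33)/(-24/319) = 203/36 ≈ 5.6389
Rounded to 4 decimal places: z = 5.6389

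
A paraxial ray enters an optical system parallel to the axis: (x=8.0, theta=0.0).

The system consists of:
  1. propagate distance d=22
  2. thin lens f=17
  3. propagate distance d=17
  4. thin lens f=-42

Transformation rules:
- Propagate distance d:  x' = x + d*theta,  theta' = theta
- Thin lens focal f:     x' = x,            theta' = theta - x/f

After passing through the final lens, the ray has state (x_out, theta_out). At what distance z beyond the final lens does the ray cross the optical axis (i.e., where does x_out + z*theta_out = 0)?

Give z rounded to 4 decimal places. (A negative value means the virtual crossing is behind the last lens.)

Initial: x=8.0000 theta=0.0000
After 1 (propagate distance d=22): x=8.0000 theta=0.0000
After 2 (thin lens f=17): x=8.0000 theta=-8/17 (≈-0.4706)
After 3 (propagate distance d=17): x=0.0000 theta=-8/17 (≈-0.4706)
After 4 (thin lens f=-42): x=0.0000 theta=-8/17 (≈-0.4706)
z_focus = -x_out/theta_out = -(0.0000)/(-8/17) = 0.0000
Rounded to 4 decimal places: z = 0.0000

Answer: 0.0000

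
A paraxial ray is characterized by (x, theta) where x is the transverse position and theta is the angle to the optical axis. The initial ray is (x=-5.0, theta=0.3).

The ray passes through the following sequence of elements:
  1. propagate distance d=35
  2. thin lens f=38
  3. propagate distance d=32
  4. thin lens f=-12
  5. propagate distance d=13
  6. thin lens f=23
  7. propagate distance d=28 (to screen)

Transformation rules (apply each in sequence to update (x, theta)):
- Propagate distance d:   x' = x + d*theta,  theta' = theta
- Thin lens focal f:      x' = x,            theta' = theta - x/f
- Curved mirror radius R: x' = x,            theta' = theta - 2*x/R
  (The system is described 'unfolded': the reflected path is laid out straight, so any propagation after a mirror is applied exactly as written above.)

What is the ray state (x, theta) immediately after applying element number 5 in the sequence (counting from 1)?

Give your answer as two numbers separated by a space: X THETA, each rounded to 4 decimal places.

Answer: 23.8276 1.0276

Derivation:
Initial: x=-5.0000 theta=0.3000
After 1 (propagate distance d=35): x=5.5000 theta=0.3000
After 2 (thin lens f=38): x=5.5000 theta=59/380 (≈0.1553)
After 3 (propagate distance d=32): x=1989/190 (≈10.4684) theta=59/380 (≈0.1553)
After 4 (thin lens f=-12): x=1989/190 (≈10.4684) theta=781/760 (≈1.0276)
After 5 (propagate distance d=13): x=18109/760 (≈23.8276) theta=781/760 (≈1.0276)
Rounded to 4 decimal places: x = 23.8276, theta = 1.0276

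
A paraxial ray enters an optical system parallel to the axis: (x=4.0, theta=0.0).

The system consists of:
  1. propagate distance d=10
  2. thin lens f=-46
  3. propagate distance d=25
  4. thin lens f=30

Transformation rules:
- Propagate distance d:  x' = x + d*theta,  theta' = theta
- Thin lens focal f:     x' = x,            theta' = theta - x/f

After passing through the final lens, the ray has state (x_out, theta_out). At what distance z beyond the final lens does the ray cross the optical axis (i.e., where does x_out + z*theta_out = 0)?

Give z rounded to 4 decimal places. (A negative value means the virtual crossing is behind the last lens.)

Initial: x=4.0000 theta=0.0000
After 1 (propagate distance d=10): x=4.0000 theta=0.0000
After 2 (thin lens f=-46): x=4.0000 theta=2/23 (≈0.0870)
After 3 (propagate distance d=25): x=142/23 (≈6.1739) theta=2/23 (≈0.0870)
After 4 (thin lens f=30): x=142/23 (≈6.1739) theta=-41/345 (≈-0.1188)
z_focus = -x_out/theta_out = -(142/23)/(-41/345) = 2130/41 ≈ 51.9512
Rounded to 4 decimal places: z = 51.9512

Answer: 51.9512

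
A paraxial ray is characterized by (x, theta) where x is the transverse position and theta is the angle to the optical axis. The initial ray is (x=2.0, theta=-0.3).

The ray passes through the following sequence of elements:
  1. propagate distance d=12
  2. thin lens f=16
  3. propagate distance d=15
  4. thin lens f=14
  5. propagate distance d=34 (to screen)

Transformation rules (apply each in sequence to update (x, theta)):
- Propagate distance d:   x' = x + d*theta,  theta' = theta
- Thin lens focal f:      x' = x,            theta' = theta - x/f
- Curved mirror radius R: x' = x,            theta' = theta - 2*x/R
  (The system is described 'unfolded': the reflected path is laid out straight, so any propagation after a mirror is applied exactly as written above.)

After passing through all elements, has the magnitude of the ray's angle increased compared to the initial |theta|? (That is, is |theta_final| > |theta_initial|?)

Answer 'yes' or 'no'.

Initial: x=2.0000 theta=-0.3000
After 1 (propagate distance d=12): x=-1.6000 theta=-0.3000
After 2 (thin lens f=16): x=-1.6000 theta=-0.2000
After 3 (propagate distance d=15): x=-4.6000 theta=-0.2000
After 4 (thin lens f=14): x=-4.6000 theta=9/70 (≈0.1286)
After 5 (propagate distance d=34 (to screen)): x=-8/35 (≈-0.2286) theta=9/70 (≈0.1286)
|theta_initial|=0.3000 |theta_final|=9/70 (≈0.1286) -> not increased

Answer: no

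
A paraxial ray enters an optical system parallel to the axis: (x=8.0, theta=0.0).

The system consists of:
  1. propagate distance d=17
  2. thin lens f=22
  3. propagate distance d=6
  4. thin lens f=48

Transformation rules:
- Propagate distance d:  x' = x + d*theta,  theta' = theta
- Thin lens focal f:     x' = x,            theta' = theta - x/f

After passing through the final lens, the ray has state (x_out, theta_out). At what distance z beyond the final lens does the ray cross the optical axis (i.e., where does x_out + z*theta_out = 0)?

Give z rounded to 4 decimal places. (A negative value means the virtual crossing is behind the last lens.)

Answer: 12.0000

Derivation:
Initial: x=8.0000 theta=0.0000
After 1 (propagate distance d=17): x=8.0000 theta=0.0000
After 2 (thin lens f=22): x=8.0000 theta=-4/11 (≈-0.3636)
After 3 (propagate distance d=6): x=64/11 (≈5.8182) theta=-4/11 (≈-0.3636)
After 4 (thin lens f=48): x=64/11 (≈5.8182) theta=-16/33 (≈-0.4848)
z_focus = -x_out/theta_out = -(64/11)/(-16/33) = 12.0000
Rounded to 4 decimal places: z = 12.0000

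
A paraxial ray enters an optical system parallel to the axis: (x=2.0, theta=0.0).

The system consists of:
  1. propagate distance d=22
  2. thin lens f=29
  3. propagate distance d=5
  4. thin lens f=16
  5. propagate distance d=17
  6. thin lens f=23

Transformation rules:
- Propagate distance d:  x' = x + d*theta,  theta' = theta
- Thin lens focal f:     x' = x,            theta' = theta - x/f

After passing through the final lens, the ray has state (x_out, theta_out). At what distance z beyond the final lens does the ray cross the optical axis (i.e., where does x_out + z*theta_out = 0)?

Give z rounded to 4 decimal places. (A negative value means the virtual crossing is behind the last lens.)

Answer: -10.9103

Derivation:
Initial: x=2.0000 theta=0.0000
After 1 (propagate distance d=22): x=2.0000 theta=0.0000
After 2 (thin lens f=29): x=2.0000 theta=-2/29 (≈-0.0690)
After 3 (propagate distance d=5): x=48/29 (≈1.6552) theta=-2/29 (≈-0.0690)
After 4 (thin lens f=16): x=48/29 (≈1.6552) theta=-5/29 (≈-0.1724)
After 5 (propagate distance d=17): x=-37/29 (≈-1.2759) theta=-5/29 (≈-0.1724)
After 6 (thin lens f=23): x=-37/29 (≈-1.2759) theta=-78/667 (≈-0.1169)
z_focus = -x_out/theta_out = -(-37/29)/(-78/667) = -851/78 ≈ -10.9103
Rounded to 4 decimal places: z = -10.9103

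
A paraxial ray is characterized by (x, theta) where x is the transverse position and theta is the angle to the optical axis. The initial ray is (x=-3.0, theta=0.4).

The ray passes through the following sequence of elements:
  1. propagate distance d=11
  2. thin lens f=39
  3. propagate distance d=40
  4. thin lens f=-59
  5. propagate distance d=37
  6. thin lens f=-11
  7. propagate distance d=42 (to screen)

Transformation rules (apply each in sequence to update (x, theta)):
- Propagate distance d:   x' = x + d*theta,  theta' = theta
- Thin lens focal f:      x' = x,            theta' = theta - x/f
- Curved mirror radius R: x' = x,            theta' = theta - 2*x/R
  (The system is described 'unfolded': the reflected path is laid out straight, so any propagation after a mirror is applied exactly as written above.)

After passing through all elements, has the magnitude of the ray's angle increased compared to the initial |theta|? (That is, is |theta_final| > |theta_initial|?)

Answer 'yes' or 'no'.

Answer: yes

Derivation:
Initial: x=-3.0000 theta=0.4000
After 1 (propagate distance d=11): x=1.4000 theta=0.4000
After 2 (thin lens f=39): x=1.4000 theta=71/195 (≈0.3641)
After 3 (propagate distance d=40): x=3113/195 (≈15.9641) theta=71/195 (≈0.3641)
After 4 (thin lens f=-59): x=3113/195 (≈15.9641) theta=2434/3835 (≈0.6347)
After 5 (propagate distance d=37): x=453841/11505 (≈39.4473) theta=2434/3835 (≈0.6347)
After 6 (thin lens f=-11): x=453841/11505 (≈39.4473) theta=534163/126555 (≈4.2208)
After 7 (propagate distance d=42 (to screen)): x=27427097/126555 (≈216.7208) theta=534163/126555 (≈4.2208)
|theta_initial|=0.4000 |theta_final|=534163/126555 (≈4.2208) -> increased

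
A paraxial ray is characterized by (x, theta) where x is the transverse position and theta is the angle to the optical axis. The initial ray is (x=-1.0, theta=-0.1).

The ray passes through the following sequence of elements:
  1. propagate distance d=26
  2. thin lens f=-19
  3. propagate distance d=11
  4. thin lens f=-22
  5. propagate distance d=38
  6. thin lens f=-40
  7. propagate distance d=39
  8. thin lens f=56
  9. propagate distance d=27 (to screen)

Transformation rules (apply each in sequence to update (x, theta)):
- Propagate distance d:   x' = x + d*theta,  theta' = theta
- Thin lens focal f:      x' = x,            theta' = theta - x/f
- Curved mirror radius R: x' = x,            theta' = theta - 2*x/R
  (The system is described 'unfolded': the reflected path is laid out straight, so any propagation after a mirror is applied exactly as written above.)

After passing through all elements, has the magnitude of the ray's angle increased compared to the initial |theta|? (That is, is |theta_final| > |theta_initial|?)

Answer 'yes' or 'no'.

Initial: x=-1.0000 theta=-0.1000
After 1 (propagate distance d=26): x=-3.6000 theta=-0.1000
After 2 (thin lens f=-19): x=-3.6000 theta=-11/38 (≈-0.2895)
After 3 (propagate distance d=11): x=-1289/190 (≈-6.7842) theta=-11/38 (≈-0.2895)
After 4 (thin lens f=-22): x=-1289/190 (≈-6.7842) theta=-2499/4180 (≈-0.5978)
After 5 (propagate distance d=38): x=-6166/209 (≈-29.5024) theta=-2499/4180 (≈-0.5978)
After 6 (thin lens f=-40): x=-6166/209 (≈-29.5024) theta=-2791/2090 (≈-1.3354)
After 7 (propagate distance d=39): x=-170509/2090 (≈-81.5833) theta=-2791/2090 (≈-1.3354)
After 8 (thin lens f=56): x=-170509/2090 (≈-81.5833) theta=14213/117040 (≈0.1214)
After 9 (propagate distance d=27 (to screen)): x=-9164753/117040 (≈-78.3045) theta=14213/117040 (≈0.1214)
|theta_initial|=0.1000 |theta_final|=14213/117040 (≈0.1214) -> increased

Answer: yes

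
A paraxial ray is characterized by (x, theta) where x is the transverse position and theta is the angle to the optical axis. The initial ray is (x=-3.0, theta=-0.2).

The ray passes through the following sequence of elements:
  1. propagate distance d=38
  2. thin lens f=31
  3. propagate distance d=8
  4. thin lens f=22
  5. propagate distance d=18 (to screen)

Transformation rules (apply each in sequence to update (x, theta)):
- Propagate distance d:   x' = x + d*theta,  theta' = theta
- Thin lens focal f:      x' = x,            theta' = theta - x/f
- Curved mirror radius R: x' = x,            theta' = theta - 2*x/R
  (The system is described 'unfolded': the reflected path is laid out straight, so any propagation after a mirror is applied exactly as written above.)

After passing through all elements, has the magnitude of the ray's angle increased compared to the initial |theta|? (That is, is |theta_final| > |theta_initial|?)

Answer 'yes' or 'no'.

Answer: yes

Derivation:
Initial: x=-3.0000 theta=-0.2000
After 1 (propagate distance d=38): x=-10.6000 theta=-0.2000
After 2 (thin lens f=31): x=-10.6000 theta=22/155 (≈0.1419)
After 3 (propagate distance d=8): x=-1467/155 (≈-9.4645) theta=22/155 (≈0.1419)
After 4 (thin lens f=22): x=-1467/155 (≈-9.4645) theta=1951/3410 (≈0.5721)
After 5 (propagate distance d=18 (to screen)): x=1422/1705 (≈0.8340) theta=1951/3410 (≈0.5721)
|theta_initial|=0.2000 |theta_final|=1951/3410 (≈0.5721) -> increased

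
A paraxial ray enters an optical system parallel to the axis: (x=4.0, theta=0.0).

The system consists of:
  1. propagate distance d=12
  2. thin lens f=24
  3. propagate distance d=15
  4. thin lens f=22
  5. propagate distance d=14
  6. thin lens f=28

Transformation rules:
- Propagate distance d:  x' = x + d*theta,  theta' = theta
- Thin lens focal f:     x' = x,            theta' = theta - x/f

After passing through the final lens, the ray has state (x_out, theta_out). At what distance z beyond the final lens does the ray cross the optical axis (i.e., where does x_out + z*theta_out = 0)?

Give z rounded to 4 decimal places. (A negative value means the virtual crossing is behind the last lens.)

Initial: x=4.0000 theta=0.0000
After 1 (propagate distance d=12): x=4.0000 theta=0.0000
After 2 (thin lens f=24): x=4.0000 theta=-1/6 (≈-0.1667)
After 3 (propagate distance d=15): x=1.5000 theta=-1/6 (≈-0.1667)
After 4 (thin lens f=22): x=1.5000 theta=-31/132 (≈-0.2348)
After 5 (propagate distance d=14): x=-59/33 (≈-1.7879) theta=-31/132 (≈-0.2348)
After 6 (thin lens f=28): x=-59/33 (≈-1.7879) theta=-79/462 (≈-0.1710)
z_focus = -x_out/theta_out = -(-59/33)/(-79/462) = -826/79 ≈ -10.4557
Rounded to 4 decimal places: z = -10.4557

Answer: -10.4557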